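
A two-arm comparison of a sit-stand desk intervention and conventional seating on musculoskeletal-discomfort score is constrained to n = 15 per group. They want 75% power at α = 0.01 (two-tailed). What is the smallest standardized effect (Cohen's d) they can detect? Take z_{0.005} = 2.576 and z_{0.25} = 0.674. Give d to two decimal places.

For two independent groups of n = 15 each: d_min = (z_{α/2} + z_β)·√(2/n).
z-sum = 2.576 + 0.674 = 3.250.
d_min = 3.250 × √(2/15) = 3.250 × 0.3651 = 1.187.

d_min ≈ 1.19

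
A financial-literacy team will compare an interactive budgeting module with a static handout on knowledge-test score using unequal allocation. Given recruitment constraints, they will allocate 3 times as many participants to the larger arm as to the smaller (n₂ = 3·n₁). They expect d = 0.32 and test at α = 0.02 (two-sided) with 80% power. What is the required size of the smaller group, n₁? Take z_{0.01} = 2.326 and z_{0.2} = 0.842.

With allocation ratio k = n₂/n₁ = 3, Var(x̄₁−x̄₂) = σ²(1/n₁ + 1/(k·n₁)) = σ²·(k+1)/(k·n₁).
So n₁ = (1 + 1/k)·((z_{α/2} + z_β)/d)² = 1.333 × (3.168/0.32)².
n₁ = 1.333 × 98.01 = 130.7.
Round up: n₁ = 131, giving n₂ = 3 × 131 = 393.

n₁ = 131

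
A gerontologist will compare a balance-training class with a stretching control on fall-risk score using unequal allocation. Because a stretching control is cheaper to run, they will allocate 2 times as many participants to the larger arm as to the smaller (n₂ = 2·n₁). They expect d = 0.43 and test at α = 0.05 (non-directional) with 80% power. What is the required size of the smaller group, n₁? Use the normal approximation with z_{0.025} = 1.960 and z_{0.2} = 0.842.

n₁ = 64

With allocation ratio k = n₂/n₁ = 2, Var(x̄₁−x̄₂) = σ²(1/n₁ + 1/(k·n₁)) = σ²·(k+1)/(k·n₁).
So n₁ = (1 + 1/k)·((z_{α/2} + z_β)/d)² = 1.500 × (2.802/0.43)².
n₁ = 1.500 × 42.46 = 63.7.
Round up: n₁ = 64, giving n₂ = 2 × 64 = 128.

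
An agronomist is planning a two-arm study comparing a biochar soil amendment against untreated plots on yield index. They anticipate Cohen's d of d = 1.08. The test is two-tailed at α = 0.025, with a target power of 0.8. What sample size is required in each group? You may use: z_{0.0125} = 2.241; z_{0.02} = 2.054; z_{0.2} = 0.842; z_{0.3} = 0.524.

For two independent groups with equal n: n = 2·((z_{α/2} + z_β) / d)².
z_{α/2} + z_β = 2.241 + 0.842 = 3.083.
n = 2 × (3.083 / 1.08)² = 2 × 2.855² = 2 × 8.15 = 16.3.
Round up to the next whole participant.

n = 17 per group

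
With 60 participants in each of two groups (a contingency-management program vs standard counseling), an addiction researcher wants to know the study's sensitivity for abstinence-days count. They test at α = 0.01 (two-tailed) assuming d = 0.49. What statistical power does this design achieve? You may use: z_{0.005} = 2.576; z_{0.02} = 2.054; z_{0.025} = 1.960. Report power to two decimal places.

power ≈ 0.54

For two equal groups, power = Φ(d·√(n/2) − z_{α/2}).
d·√(n/2) = 0.49 × √(60/2) = 0.49 × 5.477 = 2.684.
z_β = 2.684 − 2.576 = 0.108.
Power = Φ(0.108) = 0.543.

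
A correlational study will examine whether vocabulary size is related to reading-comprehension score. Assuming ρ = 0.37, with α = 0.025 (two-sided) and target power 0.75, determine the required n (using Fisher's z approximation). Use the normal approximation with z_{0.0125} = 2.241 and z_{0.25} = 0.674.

Fisher's z: C = ½·ln((1+r)/(1−r)) = ½·ln(2.1746) = 0.3884.
n = ((z_{α/2} + z_β)/C)² + 3.
(2.241 + 0.674) / 0.3884 = 2.915 / 0.3884 = 7.505.
n = 7.505² + 3 = 56.33 + 3 = 59.3.
Round up.

n = 60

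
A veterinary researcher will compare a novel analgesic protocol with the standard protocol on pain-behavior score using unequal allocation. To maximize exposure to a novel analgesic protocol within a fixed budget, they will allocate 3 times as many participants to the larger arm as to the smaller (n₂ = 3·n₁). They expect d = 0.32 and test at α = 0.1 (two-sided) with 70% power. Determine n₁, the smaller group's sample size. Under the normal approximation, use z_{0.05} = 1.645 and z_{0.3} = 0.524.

With allocation ratio k = n₂/n₁ = 3, Var(x̄₁−x̄₂) = σ²(1/n₁ + 1/(k·n₁)) = σ²·(k+1)/(k·n₁).
So n₁ = (1 + 1/k)·((z_{α/2} + z_β)/d)² = 1.333 × (2.169/0.32)².
n₁ = 1.333 × 45.94 = 61.3.
Round up: n₁ = 62, giving n₂ = 3 × 62 = 186.

n₁ = 62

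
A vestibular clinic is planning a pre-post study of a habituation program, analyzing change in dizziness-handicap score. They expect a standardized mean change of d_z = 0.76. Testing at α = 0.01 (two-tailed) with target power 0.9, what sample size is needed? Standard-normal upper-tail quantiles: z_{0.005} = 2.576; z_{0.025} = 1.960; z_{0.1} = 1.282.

n = 26 pairs

For a paired (one-sample on differences) test: n = ((z_{α/2} + z_β) / d)².
z_{α/2} + z_β = 2.576 + 1.282 = 3.858.
n = (3.858 / 0.76)² = 5.076² = 25.77.
Round up.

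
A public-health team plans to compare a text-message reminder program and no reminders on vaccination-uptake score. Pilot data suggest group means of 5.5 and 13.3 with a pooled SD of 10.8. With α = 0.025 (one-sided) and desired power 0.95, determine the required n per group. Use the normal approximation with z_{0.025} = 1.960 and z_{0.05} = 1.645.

n = 50 per group

Cohen's d = |M₁ − M₂| / SD_pooled = |5.5 − 13.3| / 10.8 = 7.8 / 10.8 = 0.722.
For two independent groups with equal n: n = 2·((z_{α} + z_β) / d)².
z_{α} + z_β = 1.960 + 1.645 = 3.605.
n = 2 × (3.605 / 0.722)² = 2 × 4.993² = 2 × 24.93 = 49.9.
Round up to the next whole participant.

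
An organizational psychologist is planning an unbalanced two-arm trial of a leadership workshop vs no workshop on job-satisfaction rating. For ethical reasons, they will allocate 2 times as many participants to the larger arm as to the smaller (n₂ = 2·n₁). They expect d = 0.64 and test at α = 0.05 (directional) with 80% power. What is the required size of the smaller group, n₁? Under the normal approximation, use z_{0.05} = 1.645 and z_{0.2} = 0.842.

With allocation ratio k = n₂/n₁ = 2, Var(x̄₁−x̄₂) = σ²(1/n₁ + 1/(k·n₁)) = σ²·(k+1)/(k·n₁).
So n₁ = (1 + 1/k)·((z_{α} + z_β)/d)² = 1.500 × (2.487/0.64)².
n₁ = 1.500 × 15.10 = 22.7.
Round up: n₁ = 23, giving n₂ = 2 × 23 = 46.

n₁ = 23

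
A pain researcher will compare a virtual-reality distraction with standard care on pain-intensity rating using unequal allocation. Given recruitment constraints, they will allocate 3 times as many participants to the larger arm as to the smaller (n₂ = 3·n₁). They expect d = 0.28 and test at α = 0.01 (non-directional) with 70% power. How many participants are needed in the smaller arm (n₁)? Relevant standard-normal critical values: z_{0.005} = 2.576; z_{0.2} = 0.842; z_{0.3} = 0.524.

n₁ = 164

With allocation ratio k = n₂/n₁ = 3, Var(x̄₁−x̄₂) = σ²(1/n₁ + 1/(k·n₁)) = σ²·(k+1)/(k·n₁).
So n₁ = (1 + 1/k)·((z_{α/2} + z_β)/d)² = 1.333 × (3.100/0.28)².
n₁ = 1.333 × 122.58 = 163.4.
Round up: n₁ = 164, giving n₂ = 3 × 164 = 492.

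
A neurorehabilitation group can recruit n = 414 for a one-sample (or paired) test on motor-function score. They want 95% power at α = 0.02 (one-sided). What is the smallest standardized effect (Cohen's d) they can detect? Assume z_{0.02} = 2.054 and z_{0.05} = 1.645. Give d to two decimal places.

For a single sample (or paired design) of n = 414: d_min = (z_{α} + z_β)/√n.
z-sum = 2.054 + 1.645 = 3.699.
d_min = 3.699 / √414 = 3.699 / 20.347 = 0.182.

d_min ≈ 0.18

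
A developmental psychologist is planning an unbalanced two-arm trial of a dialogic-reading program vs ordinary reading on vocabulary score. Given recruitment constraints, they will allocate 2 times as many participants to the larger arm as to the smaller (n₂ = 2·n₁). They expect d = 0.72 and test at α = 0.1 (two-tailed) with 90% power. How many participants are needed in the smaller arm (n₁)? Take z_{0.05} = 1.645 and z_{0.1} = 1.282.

With allocation ratio k = n₂/n₁ = 2, Var(x̄₁−x̄₂) = σ²(1/n₁ + 1/(k·n₁)) = σ²·(k+1)/(k·n₁).
So n₁ = (1 + 1/k)·((z_{α/2} + z_β)/d)² = 1.500 × (2.927/0.72)².
n₁ = 1.500 × 16.53 = 24.8.
Round up: n₁ = 25, giving n₂ = 2 × 25 = 50.

n₁ = 25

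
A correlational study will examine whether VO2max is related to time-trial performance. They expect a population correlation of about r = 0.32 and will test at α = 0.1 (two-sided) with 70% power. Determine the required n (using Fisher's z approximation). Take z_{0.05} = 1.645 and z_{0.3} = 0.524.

Fisher's z: C = ½·ln((1+r)/(1−r)) = ½·ln(1.9412) = 0.3316.
n = ((z_{α/2} + z_β)/C)² + 3.
(1.645 + 0.524) / 0.3316 = 2.169 / 0.3316 = 6.541.
n = 6.541² + 3 = 42.78 + 3 = 45.8.
Round up.

n = 46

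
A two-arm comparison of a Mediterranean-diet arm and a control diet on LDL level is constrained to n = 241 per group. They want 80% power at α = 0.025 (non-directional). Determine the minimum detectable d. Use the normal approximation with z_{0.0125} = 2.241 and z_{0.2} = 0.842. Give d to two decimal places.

For two independent groups of n = 241 each: d_min = (z_{α/2} + z_β)·√(2/n).
z-sum = 2.241 + 0.842 = 3.083.
d_min = 3.083 × √(2/241) = 3.083 × 0.0911 = 0.281.

d_min ≈ 0.28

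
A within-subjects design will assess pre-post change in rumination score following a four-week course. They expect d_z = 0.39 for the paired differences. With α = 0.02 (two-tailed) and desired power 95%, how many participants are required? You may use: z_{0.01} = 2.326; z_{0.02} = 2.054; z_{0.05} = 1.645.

For a paired (one-sample on differences) test: n = ((z_{α/2} + z_β) / d)².
z_{α/2} + z_β = 2.326 + 1.645 = 3.971.
n = (3.971 / 0.39)² = 10.182² = 103.67.
Round up.

n = 104 pairs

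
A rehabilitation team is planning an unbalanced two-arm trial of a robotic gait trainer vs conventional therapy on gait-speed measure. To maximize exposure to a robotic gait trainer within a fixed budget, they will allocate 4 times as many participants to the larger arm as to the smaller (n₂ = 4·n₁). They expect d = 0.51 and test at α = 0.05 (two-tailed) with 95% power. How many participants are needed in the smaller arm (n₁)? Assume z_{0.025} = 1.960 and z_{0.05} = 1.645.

n₁ = 63

With allocation ratio k = n₂/n₁ = 4, Var(x̄₁−x̄₂) = σ²(1/n₁ + 1/(k·n₁)) = σ²·(k+1)/(k·n₁).
So n₁ = (1 + 1/k)·((z_{α/2} + z_β)/d)² = 1.250 × (3.605/0.51)².
n₁ = 1.250 × 49.97 = 62.5.
Round up: n₁ = 63, giving n₂ = 4 × 63 = 252.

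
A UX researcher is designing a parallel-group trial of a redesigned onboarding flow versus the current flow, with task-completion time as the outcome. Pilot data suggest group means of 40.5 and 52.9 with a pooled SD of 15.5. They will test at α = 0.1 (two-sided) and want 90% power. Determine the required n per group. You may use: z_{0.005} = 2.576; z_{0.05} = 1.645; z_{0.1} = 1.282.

n = 27 per group

Cohen's d = |M₁ − M₂| / SD_pooled = |40.5 − 52.9| / 15.5 = 12.4 / 15.5 = 0.800.
For two independent groups with equal n: n = 2·((z_{α/2} + z_β) / d)².
z_{α/2} + z_β = 1.645 + 1.282 = 2.927.
n = 2 × (2.927 / 0.800)² = 2 × 3.659² = 2 × 13.39 = 26.8.
Round up to the next whole participant.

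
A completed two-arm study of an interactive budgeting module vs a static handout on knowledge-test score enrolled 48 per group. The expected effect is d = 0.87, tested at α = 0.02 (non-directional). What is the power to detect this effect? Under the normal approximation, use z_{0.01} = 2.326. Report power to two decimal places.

For two equal groups, power = Φ(d·√(n/2) − z_{α/2}).
d·√(n/2) = 0.87 × √(48/2) = 0.87 × 4.899 = 4.262.
z_β = 4.262 − 2.326 = 1.936.
Power = Φ(1.936) = 0.974.

power ≈ 0.97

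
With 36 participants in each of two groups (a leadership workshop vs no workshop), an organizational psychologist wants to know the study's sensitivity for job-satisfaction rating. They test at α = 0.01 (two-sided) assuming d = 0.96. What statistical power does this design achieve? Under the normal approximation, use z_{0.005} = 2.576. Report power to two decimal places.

power ≈ 0.93

For two equal groups, power = Φ(d·√(n/2) − z_{α/2}).
d·√(n/2) = 0.96 × √(36/2) = 0.96 × 4.243 = 4.073.
z_β = 4.073 − 2.576 = 1.497.
Power = Φ(1.497) = 0.933.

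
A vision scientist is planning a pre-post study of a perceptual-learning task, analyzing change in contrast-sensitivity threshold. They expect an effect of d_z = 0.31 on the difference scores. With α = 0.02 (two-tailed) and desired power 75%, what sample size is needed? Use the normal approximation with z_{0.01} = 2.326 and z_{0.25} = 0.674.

For a paired (one-sample on differences) test: n = ((z_{α/2} + z_β) / d)².
z_{α/2} + z_β = 2.326 + 0.674 = 3.000.
n = (3.000 / 0.31)² = 9.677² = 93.65.
Round up.

n = 94 pairs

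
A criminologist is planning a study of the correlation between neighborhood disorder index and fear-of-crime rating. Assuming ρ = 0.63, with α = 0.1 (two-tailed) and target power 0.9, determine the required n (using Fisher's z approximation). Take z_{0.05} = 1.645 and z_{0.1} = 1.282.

Fisher's z: C = ½·ln((1+r)/(1−r)) = ½·ln(4.4054) = 0.7414.
n = ((z_{α/2} + z_β)/C)² + 3.
(1.645 + 1.282) / 0.7414 = 2.927 / 0.7414 = 3.948.
n = 3.948² + 3 = 15.59 + 3 = 18.6.
Round up.

n = 19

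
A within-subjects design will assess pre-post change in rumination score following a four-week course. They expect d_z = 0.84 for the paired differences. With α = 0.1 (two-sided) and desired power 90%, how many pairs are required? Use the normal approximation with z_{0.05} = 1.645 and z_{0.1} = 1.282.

n = 13 pairs

For a paired (one-sample on differences) test: n = ((z_{α/2} + z_β) / d)².
z_{α/2} + z_β = 1.645 + 1.282 = 2.927.
n = (2.927 / 0.84)² = 3.485² = 12.14.
Round up.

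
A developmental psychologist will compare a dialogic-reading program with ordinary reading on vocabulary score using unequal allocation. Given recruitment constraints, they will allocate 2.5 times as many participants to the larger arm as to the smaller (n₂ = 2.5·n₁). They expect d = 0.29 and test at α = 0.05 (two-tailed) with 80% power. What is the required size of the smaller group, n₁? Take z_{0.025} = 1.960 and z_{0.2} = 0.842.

With allocation ratio k = n₂/n₁ = 2.5, Var(x̄₁−x̄₂) = σ²(1/n₁ + 1/(k·n₁)) = σ²·(k+1)/(k·n₁).
So n₁ = (1 + 1/k)·((z_{α/2} + z_β)/d)² = 1.400 × (2.802/0.29)².
n₁ = 1.400 × 93.36 = 130.7.
Round up: n₁ = 131, giving n₂ = ⌈2.5 × 131⌉ = ⌈327.5⌉ = 328.

n₁ = 131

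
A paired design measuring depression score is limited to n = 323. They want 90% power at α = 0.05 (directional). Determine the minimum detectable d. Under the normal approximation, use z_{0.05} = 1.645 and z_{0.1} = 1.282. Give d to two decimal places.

For a single sample (or paired design) of n = 323: d_min = (z_{α} + z_β)/√n.
z-sum = 1.645 + 1.282 = 2.927.
d_min = 2.927 / √323 = 2.927 / 17.972 = 0.163.

d_min ≈ 0.16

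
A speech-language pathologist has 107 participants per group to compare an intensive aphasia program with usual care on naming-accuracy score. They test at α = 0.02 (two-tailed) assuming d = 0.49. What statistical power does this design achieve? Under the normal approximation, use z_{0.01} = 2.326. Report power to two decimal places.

power ≈ 0.90

For two equal groups, power = Φ(d·√(n/2) − z_{α/2}).
d·√(n/2) = 0.49 × √(107/2) = 0.49 × 7.314 = 3.584.
z_β = 3.584 − 2.326 = 1.258.
Power = Φ(1.258) = 0.896.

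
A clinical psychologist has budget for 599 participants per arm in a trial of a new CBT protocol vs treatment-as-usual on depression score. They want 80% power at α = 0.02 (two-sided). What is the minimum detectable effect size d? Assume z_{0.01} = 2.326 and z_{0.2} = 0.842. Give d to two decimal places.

d_min ≈ 0.18

For two independent groups of n = 599 each: d_min = (z_{α/2} + z_β)·√(2/n).
z-sum = 2.326 + 0.842 = 3.168.
d_min = 3.168 × √(2/599) = 3.168 × 0.0578 = 0.183.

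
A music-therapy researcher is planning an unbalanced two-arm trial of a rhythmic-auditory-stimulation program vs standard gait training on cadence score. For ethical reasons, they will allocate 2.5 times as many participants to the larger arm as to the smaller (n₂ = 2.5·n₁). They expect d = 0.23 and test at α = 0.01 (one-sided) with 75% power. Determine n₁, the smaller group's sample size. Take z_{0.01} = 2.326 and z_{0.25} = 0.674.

With allocation ratio k = n₂/n₁ = 2.5, Var(x̄₁−x̄₂) = σ²(1/n₁ + 1/(k·n₁)) = σ²·(k+1)/(k·n₁).
So n₁ = (1 + 1/k)·((z_{α} + z_β)/d)² = 1.400 × (3.000/0.23)².
n₁ = 1.400 × 170.13 = 238.2.
Round up: n₁ = 239, giving n₂ = ⌈2.5 × 239⌉ = ⌈597.5⌉ = 598.

n₁ = 239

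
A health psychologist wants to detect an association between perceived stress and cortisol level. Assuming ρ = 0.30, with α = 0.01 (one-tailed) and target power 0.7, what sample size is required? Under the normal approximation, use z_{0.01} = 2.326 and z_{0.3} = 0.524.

n = 88

Fisher's z: C = ½·ln((1+r)/(1−r)) = ½·ln(1.8571) = 0.3095.
n = ((z_{α} + z_β)/C)² + 3.
(2.326 + 0.524) / 0.3095 = 2.850 / 0.3095 = 9.208.
n = 9.208² + 3 = 84.79 + 3 = 87.8.
Round up.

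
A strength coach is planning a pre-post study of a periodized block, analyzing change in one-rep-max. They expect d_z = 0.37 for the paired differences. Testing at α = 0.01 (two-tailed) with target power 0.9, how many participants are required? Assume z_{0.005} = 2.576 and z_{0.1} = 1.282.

For a paired (one-sample on differences) test: n = ((z_{α/2} + z_β) / d)².
z_{α/2} + z_β = 2.576 + 1.282 = 3.858.
n = (3.858 / 0.37)² = 10.427² = 108.72.
Round up.

n = 109 pairs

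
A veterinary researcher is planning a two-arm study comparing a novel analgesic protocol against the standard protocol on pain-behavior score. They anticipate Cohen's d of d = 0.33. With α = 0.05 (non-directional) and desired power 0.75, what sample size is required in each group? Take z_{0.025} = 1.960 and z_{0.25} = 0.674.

n = 128 per group

For two independent groups with equal n: n = 2·((z_{α/2} + z_β) / d)².
z_{α/2} + z_β = 1.960 + 0.674 = 2.634.
n = 2 × (2.634 / 0.33)² = 2 × 7.982² = 2 × 63.71 = 127.4.
Round up to the next whole participant.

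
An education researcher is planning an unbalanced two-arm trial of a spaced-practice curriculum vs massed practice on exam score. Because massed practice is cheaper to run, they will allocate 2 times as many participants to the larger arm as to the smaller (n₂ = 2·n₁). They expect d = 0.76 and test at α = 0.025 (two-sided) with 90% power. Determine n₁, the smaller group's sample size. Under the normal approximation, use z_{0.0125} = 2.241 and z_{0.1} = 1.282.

n₁ = 33

With allocation ratio k = n₂/n₁ = 2, Var(x̄₁−x̄₂) = σ²(1/n₁ + 1/(k·n₁)) = σ²·(k+1)/(k·n₁).
So n₁ = (1 + 1/k)·((z_{α/2} + z_β)/d)² = 1.500 × (3.523/0.76)².
n₁ = 1.500 × 21.49 = 32.2.
Round up: n₁ = 33, giving n₂ = 2 × 33 = 66.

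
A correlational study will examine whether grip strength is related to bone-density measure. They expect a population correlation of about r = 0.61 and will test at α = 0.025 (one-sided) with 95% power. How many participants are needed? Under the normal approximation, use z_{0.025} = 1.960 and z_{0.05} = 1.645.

Fisher's z: C = ½·ln((1+r)/(1−r)) = ½·ln(4.1282) = 0.7089.
n = ((z_{α} + z_β)/C)² + 3.
(1.960 + 1.645) / 0.7089 = 3.605 / 0.7089 = 5.085.
n = 5.085² + 3 = 25.86 + 3 = 28.9.
Round up.

n = 29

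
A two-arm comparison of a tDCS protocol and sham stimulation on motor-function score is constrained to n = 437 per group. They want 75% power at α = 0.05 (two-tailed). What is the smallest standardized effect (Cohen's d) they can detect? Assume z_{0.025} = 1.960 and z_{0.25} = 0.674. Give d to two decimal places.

d_min ≈ 0.18

For two independent groups of n = 437 each: d_min = (z_{α/2} + z_β)·√(2/n).
z-sum = 1.960 + 0.674 = 2.634.
d_min = 2.634 × √(2/437) = 2.634 × 0.0677 = 0.178.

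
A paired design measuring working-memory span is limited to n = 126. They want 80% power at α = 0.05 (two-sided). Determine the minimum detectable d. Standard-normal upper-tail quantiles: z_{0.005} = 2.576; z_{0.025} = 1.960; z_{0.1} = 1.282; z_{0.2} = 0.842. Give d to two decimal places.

d_min ≈ 0.25

For a single sample (or paired design) of n = 126: d_min = (z_{α/2} + z_β)/√n.
z-sum = 1.960 + 0.842 = 2.802.
d_min = 2.802 / √126 = 2.802 / 11.225 = 0.250.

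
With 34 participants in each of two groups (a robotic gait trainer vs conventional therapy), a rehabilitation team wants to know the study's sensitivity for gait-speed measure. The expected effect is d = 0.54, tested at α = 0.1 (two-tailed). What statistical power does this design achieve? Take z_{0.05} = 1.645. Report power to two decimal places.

For two equal groups, power = Φ(d·√(n/2) − z_{α/2}).
d·√(n/2) = 0.54 × √(34/2) = 0.54 × 4.123 = 2.226.
z_β = 2.226 − 1.645 = 0.581.
Power = Φ(0.581) = 0.720.

power ≈ 0.72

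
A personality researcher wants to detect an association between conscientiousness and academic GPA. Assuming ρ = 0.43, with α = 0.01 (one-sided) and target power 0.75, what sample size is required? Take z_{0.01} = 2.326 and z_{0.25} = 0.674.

n = 46

Fisher's z: C = ½·ln((1+r)/(1−r)) = ½·ln(2.5088) = 0.4599.
n = ((z_{α} + z_β)/C)² + 3.
(2.326 + 0.674) / 0.4599 = 3.000 / 0.4599 = 6.523.
n = 6.523² + 3 = 42.55 + 3 = 45.6.
Round up.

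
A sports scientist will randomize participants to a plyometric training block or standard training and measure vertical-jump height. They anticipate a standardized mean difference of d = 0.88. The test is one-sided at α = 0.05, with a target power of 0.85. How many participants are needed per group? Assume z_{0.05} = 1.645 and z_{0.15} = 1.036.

For two independent groups with equal n: n = 2·((z_{α} + z_β) / d)².
z_{α} + z_β = 1.645 + 1.036 = 2.681.
n = 2 × (2.681 / 0.88)² = 2 × 3.047² = 2 × 9.28 = 18.6.
Round up to the next whole participant.

n = 19 per group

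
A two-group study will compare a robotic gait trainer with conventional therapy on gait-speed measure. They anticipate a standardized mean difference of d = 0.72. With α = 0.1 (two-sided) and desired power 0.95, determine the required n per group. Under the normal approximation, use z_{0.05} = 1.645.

For two independent groups with equal n: n = 2·((z_{α/2} + z_β) / d)².
z_{α/2} + z_β = 1.645 + 1.645 = 3.290.
n = 2 × (3.290 / 0.72)² = 2 × 4.569² = 2 × 20.88 = 41.8.
Round up to the next whole participant.

n = 42 per group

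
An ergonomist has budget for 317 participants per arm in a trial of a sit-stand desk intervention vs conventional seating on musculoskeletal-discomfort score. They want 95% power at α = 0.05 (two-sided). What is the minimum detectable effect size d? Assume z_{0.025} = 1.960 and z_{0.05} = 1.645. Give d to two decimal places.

For two independent groups of n = 317 each: d_min = (z_{α/2} + z_β)·√(2/n).
z-sum = 1.960 + 1.645 = 3.605.
d_min = 3.605 × √(2/317) = 3.605 × 0.0794 = 0.286.

d_min ≈ 0.29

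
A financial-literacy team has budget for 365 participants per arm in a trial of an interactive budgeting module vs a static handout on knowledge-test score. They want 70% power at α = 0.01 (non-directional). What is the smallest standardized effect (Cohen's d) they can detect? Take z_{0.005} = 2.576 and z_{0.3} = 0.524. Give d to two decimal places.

d_min ≈ 0.23

For two independent groups of n = 365 each: d_min = (z_{α/2} + z_β)·√(2/n).
z-sum = 2.576 + 0.524 = 3.100.
d_min = 3.100 × √(2/365) = 3.100 × 0.0740 = 0.229.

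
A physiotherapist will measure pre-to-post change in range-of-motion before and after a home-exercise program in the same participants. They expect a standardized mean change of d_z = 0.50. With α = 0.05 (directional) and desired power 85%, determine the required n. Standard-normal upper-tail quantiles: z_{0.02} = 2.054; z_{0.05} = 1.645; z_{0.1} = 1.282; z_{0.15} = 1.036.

n = 29 pairs

For a paired (one-sample on differences) test: n = ((z_{α} + z_β) / d)².
z_{α} + z_β = 1.645 + 1.036 = 2.681.
n = (2.681 / 0.50)² = 5.362² = 28.75.
Round up.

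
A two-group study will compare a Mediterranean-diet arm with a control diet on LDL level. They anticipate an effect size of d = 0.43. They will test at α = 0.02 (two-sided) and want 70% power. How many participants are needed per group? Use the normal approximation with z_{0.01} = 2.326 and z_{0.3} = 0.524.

n = 88 per group

For two independent groups with equal n: n = 2·((z_{α/2} + z_β) / d)².
z_{α/2} + z_β = 2.326 + 0.524 = 2.850.
n = 2 × (2.850 / 0.43)² = 2 × 6.628² = 2 × 43.93 = 87.9.
Round up to the next whole participant.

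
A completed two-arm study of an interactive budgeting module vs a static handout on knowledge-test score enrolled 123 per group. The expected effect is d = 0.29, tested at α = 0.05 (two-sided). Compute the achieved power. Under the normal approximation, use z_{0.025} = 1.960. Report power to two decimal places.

power ≈ 0.62

For two equal groups, power = Φ(d·√(n/2) − z_{α/2}).
d·√(n/2) = 0.29 × √(123/2) = 0.29 × 7.842 = 2.274.
z_β = 2.274 − 1.960 = 0.314.
Power = Φ(0.314) = 0.623.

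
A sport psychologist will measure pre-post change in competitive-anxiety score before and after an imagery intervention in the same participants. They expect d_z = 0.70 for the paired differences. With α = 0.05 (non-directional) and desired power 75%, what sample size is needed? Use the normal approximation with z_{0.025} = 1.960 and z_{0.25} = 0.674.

n = 15 pairs

For a paired (one-sample on differences) test: n = ((z_{α/2} + z_β) / d)².
z_{α/2} + z_β = 1.960 + 0.674 = 2.634.
n = (2.634 / 0.70)² = 3.763² = 14.16.
Round up.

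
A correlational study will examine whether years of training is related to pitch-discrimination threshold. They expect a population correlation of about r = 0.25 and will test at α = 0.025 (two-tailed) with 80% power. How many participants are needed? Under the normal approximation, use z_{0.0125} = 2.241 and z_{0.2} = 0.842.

n = 149

Fisher's z: C = ½·ln((1+r)/(1−r)) = ½·ln(1.6667) = 0.2554.
n = ((z_{α/2} + z_β)/C)² + 3.
(2.241 + 0.842) / 0.2554 = 3.083 / 0.2554 = 12.071.
n = 12.071² + 3 = 145.72 + 3 = 148.7.
Round up.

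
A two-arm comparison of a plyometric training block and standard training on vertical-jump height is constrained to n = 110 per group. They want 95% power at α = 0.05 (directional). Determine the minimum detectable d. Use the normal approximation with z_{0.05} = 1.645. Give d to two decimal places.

d_min ≈ 0.44

For two independent groups of n = 110 each: d_min = (z_{α} + z_β)·√(2/n).
z-sum = 1.645 + 1.645 = 3.290.
d_min = 3.290 × √(2/110) = 3.290 × 0.1348 = 0.444.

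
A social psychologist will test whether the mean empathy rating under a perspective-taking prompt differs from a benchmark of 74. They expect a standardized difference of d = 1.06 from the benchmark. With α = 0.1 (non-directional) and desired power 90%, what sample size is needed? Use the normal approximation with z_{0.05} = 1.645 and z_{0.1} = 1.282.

n = 8

For a one-sample test: n = ((z_{α/2} + z_β) / d)².
z_{α/2} + z_β = 1.645 + 1.282 = 2.927.
n = (2.927 / 1.06)² = 2.761² = 7.62.
Round up.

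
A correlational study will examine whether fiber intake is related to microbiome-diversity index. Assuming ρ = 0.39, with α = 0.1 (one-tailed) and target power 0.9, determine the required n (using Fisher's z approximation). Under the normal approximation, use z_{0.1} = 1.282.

n = 42

Fisher's z: C = ½·ln((1+r)/(1−r)) = ½·ln(2.2787) = 0.4118.
n = ((z_{α} + z_β)/C)² + 3.
(1.282 + 1.282) / 0.4118 = 2.564 / 0.4118 = 6.226.
n = 6.226² + 3 = 38.77 + 3 = 41.8.
Round up.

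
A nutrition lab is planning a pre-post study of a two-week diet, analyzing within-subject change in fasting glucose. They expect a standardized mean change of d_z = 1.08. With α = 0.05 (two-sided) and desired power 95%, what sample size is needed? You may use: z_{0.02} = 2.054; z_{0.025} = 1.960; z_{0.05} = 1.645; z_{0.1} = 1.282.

For a paired (one-sample on differences) test: n = ((z_{α/2} + z_β) / d)².
z_{α/2} + z_β = 1.960 + 1.645 = 3.605.
n = (3.605 / 1.08)² = 3.338² = 11.14.
Round up.

n = 12 pairs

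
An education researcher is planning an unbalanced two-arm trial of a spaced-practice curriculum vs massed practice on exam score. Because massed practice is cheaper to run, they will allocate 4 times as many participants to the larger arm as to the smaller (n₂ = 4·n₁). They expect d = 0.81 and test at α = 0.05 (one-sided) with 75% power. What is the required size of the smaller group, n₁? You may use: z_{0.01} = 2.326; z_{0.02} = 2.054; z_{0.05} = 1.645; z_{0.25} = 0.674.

With allocation ratio k = n₂/n₁ = 4, Var(x̄₁−x̄₂) = σ²(1/n₁ + 1/(k·n₁)) = σ²·(k+1)/(k·n₁).
So n₁ = (1 + 1/k)·((z_{α} + z_β)/d)² = 1.250 × (2.319/0.81)².
n₁ = 1.250 × 8.20 = 10.2.
Round up: n₁ = 11, giving n₂ = 4 × 11 = 44.

n₁ = 11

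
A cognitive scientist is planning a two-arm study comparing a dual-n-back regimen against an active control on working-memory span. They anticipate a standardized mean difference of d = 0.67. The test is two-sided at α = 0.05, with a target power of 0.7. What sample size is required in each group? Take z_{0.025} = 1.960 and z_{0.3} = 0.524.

n = 28 per group

For two independent groups with equal n: n = 2·((z_{α/2} + z_β) / d)².
z_{α/2} + z_β = 1.960 + 0.524 = 2.484.
n = 2 × (2.484 / 0.67)² = 2 × 3.707² = 2 × 13.75 = 27.5.
Round up to the next whole participant.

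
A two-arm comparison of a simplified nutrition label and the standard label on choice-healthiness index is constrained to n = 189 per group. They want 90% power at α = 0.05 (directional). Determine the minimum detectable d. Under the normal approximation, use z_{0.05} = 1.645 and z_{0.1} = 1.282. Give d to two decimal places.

d_min ≈ 0.30

For two independent groups of n = 189 each: d_min = (z_{α} + z_β)·√(2/n).
z-sum = 1.645 + 1.282 = 2.927.
d_min = 2.927 × √(2/189) = 2.927 × 0.1029 = 0.301.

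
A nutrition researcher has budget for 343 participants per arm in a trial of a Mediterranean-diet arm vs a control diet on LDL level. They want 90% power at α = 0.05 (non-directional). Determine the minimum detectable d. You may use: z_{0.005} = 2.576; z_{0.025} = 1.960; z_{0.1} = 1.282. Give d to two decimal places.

d_min ≈ 0.25

For two independent groups of n = 343 each: d_min = (z_{α/2} + z_β)·√(2/n).
z-sum = 1.960 + 1.282 = 3.242.
d_min = 3.242 × √(2/343) = 3.242 × 0.0764 = 0.248.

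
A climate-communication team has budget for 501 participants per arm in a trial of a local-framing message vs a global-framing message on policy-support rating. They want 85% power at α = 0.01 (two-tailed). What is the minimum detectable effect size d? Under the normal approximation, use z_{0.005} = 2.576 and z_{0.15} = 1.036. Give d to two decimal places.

For two independent groups of n = 501 each: d_min = (z_{α/2} + z_β)·√(2/n).
z-sum = 2.576 + 1.036 = 3.612.
d_min = 3.612 × √(2/501) = 3.612 × 0.0632 = 0.228.

d_min ≈ 0.23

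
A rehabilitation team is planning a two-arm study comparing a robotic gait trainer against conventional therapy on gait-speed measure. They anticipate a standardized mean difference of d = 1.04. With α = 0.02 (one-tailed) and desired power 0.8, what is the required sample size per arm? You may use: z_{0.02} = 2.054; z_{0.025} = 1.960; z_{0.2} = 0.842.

For two independent groups with equal n: n = 2·((z_{α} + z_β) / d)².
z_{α} + z_β = 2.054 + 0.842 = 2.896.
n = 2 × (2.896 / 1.04)² = 2 × 2.785² = 2 × 7.75 = 15.5.
Round up to the next whole participant.

n = 16 per group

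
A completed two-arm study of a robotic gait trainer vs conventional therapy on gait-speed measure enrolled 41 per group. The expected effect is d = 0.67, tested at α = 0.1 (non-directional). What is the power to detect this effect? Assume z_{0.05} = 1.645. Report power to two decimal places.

power ≈ 0.92

For two equal groups, power = Φ(d·√(n/2) − z_{α/2}).
d·√(n/2) = 0.67 × √(41/2) = 0.67 × 4.528 = 3.034.
z_β = 3.034 − 1.645 = 1.389.
Power = Φ(1.389) = 0.918.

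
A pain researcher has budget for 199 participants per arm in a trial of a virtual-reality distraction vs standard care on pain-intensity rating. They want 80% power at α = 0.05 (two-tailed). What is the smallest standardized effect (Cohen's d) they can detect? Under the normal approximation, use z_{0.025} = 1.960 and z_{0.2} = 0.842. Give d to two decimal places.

d_min ≈ 0.28

For two independent groups of n = 199 each: d_min = (z_{α/2} + z_β)·√(2/n).
z-sum = 1.960 + 0.842 = 2.802.
d_min = 2.802 × √(2/199) = 2.802 × 0.1003 = 0.281.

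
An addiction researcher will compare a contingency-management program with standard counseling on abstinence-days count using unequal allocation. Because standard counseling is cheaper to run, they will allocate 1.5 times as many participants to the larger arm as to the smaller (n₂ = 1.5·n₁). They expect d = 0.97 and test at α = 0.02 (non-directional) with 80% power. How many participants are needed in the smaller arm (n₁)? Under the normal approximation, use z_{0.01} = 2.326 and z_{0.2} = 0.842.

With allocation ratio k = n₂/n₁ = 1.5, Var(x̄₁−x̄₂) = σ²(1/n₁ + 1/(k·n₁)) = σ²·(k+1)/(k·n₁).
So n₁ = (1 + 1/k)·((z_{α/2} + z_β)/d)² = 1.667 × (3.168/0.97)².
n₁ = 1.667 × 10.67 = 17.8.
Round up: n₁ = 18, giving n₂ = 1.5 × 18 = 27.

n₁ = 18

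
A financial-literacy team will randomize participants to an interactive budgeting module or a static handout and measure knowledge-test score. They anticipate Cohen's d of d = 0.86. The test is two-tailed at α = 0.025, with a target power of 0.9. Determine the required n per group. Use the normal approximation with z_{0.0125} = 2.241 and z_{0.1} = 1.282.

n = 34 per group

For two independent groups with equal n: n = 2·((z_{α/2} + z_β) / d)².
z_{α/2} + z_β = 2.241 + 1.282 = 3.523.
n = 2 × (3.523 / 0.86)² = 2 × 4.097² = 2 × 16.78 = 33.6.
Round up to the next whole participant.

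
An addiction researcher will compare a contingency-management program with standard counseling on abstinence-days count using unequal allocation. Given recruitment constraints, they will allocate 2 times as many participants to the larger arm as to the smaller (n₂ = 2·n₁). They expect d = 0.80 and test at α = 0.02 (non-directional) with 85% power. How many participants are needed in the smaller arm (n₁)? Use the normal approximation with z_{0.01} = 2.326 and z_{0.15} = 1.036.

With allocation ratio k = n₂/n₁ = 2, Var(x̄₁−x̄₂) = σ²(1/n₁ + 1/(k·n₁)) = σ²·(k+1)/(k·n₁).
So n₁ = (1 + 1/k)·((z_{α/2} + z_β)/d)² = 1.500 × (3.362/0.80)².
n₁ = 1.500 × 17.66 = 26.5.
Round up: n₁ = 27, giving n₂ = 2 × 27 = 54.

n₁ = 27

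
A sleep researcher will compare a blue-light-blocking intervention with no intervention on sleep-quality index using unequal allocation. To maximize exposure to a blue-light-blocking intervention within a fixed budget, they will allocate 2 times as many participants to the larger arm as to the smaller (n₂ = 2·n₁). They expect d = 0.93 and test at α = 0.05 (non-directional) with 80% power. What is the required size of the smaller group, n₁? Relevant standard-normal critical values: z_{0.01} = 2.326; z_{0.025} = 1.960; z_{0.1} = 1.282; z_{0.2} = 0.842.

With allocation ratio k = n₂/n₁ = 2, Var(x̄₁−x̄₂) = σ²(1/n₁ + 1/(k·n₁)) = σ²·(k+1)/(k·n₁).
So n₁ = (1 + 1/k)·((z_{α/2} + z_β)/d)² = 1.500 × (2.802/0.93)².
n₁ = 1.500 × 9.08 = 13.6.
Round up: n₁ = 14, giving n₂ = 2 × 14 = 28.

n₁ = 14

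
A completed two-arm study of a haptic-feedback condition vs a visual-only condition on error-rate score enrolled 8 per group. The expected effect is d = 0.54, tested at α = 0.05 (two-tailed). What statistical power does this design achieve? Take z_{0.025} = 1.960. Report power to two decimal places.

For two equal groups, power = Φ(d·√(n/2) − z_{α/2}).
d·√(n/2) = 0.54 × √(8/2) = 0.54 × 2.000 = 1.080.
z_β = 1.080 − 1.960 = -0.880.
Power = Φ(-0.880) = 0.189.

power ≈ 0.19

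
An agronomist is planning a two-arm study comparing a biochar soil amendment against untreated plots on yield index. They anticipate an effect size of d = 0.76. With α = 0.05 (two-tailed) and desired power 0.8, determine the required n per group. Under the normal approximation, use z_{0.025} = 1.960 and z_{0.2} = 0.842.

For two independent groups with equal n: n = 2·((z_{α/2} + z_β) / d)².
z_{α/2} + z_β = 1.960 + 0.842 = 2.802.
n = 2 × (2.802 / 0.76)² = 2 × 3.687² = 2 × 13.59 = 27.2.
Round up to the next whole participant.

n = 28 per group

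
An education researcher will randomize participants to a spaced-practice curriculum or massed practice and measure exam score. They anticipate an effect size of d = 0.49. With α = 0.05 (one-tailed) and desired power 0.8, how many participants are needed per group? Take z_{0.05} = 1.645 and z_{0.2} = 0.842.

n = 52 per group

For two independent groups with equal n: n = 2·((z_{α} + z_β) / d)².
z_{α} + z_β = 1.645 + 0.842 = 2.487.
n = 2 × (2.487 / 0.49)² = 2 × 5.076² = 2 × 25.76 = 51.5.
Round up to the next whole participant.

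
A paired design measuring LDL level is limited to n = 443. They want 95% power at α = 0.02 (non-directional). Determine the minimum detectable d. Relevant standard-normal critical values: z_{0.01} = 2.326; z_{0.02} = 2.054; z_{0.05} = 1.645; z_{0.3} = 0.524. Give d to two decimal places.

For a single sample (or paired design) of n = 443: d_min = (z_{α/2} + z_β)/√n.
z-sum = 2.326 + 1.645 = 3.971.
d_min = 3.971 / √443 = 3.971 / 21.048 = 0.189.

d_min ≈ 0.19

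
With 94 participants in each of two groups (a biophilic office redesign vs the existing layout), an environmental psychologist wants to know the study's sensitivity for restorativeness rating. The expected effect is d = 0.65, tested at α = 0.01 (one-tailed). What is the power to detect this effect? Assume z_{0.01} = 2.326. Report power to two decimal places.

For two equal groups, power = Φ(d·√(n/2) − z_{α}).
d·√(n/2) = 0.65 × √(94/2) = 0.65 × 6.856 = 4.456.
z_β = 4.456 − 2.326 = 2.130.
Power = Φ(2.130) = 0.983.

power ≈ 0.98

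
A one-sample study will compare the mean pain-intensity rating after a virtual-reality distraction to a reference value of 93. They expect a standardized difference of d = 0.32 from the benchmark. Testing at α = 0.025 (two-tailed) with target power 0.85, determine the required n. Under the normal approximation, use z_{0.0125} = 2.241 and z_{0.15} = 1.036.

n = 105

For a one-sample test: n = ((z_{α/2} + z_β) / d)².
z_{α/2} + z_β = 2.241 + 1.036 = 3.277.
n = (3.277 / 0.32)² = 10.241² = 104.87.
Round up.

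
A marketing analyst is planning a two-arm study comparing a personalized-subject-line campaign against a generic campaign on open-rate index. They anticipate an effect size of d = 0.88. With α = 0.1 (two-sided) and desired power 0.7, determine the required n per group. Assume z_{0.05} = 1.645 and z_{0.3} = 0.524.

For two independent groups with equal n: n = 2·((z_{α/2} + z_β) / d)².
z_{α/2} + z_β = 1.645 + 0.524 = 2.169.
n = 2 × (2.169 / 0.88)² = 2 × 2.465² = 2 × 6.08 = 12.2.
Round up to the next whole participant.

n = 13 per group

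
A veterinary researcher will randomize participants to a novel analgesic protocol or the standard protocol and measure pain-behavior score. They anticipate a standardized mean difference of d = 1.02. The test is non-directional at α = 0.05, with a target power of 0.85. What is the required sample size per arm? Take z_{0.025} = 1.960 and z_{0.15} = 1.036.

For two independent groups with equal n: n = 2·((z_{α/2} + z_β) / d)².
z_{α/2} + z_β = 1.960 + 1.036 = 2.996.
n = 2 × (2.996 / 1.02)² = 2 × 2.937² = 2 × 8.63 = 17.3.
Round up to the next whole participant.

n = 18 per group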